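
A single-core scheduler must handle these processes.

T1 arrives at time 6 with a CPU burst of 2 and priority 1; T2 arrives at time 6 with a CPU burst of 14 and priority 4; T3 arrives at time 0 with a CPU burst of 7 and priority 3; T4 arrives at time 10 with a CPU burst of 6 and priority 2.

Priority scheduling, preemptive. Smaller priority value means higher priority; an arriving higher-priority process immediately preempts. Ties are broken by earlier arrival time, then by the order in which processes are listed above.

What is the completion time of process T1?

Gantt: | T3 0-6 | T1 6-8 | T3 8-9 | T2 9-10 | T4 10-16 | T2 16-29 |
Completion: T1=8  T2=29  T3=9  T4=16

8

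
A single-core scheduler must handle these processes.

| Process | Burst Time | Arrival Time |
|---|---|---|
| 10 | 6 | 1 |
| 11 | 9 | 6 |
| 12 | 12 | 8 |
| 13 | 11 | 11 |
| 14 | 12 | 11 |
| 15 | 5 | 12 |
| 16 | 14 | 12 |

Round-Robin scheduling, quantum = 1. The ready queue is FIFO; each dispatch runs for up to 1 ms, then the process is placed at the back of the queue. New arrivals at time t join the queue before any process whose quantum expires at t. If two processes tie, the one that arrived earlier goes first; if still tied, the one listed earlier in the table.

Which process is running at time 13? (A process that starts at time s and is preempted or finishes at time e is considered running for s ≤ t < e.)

14

Gantt: | idle 0-1 | 10 1-6 | 11 6-7 | 10 7-8 | 11 8-9 | 12 9-10 | 11 10-11 | 12 11-12 | 13 12-13 | 14 13-14 | 11 14-15 | 15 15-16 | 16 16-17 | 12 17-18 | 13 18-19 | 14 19-20 | 11 20-21 | 15 21-22 | 16 22-23 | 12 23-24 | 13 24-25 | 14 25-26 | 11 26-27 | 15 27-28 | 16 28-29 | 12 29-30 | 13 30-31 | 14 31-32 | 11 32-33 | 15 33-34 | 16 34-35 | 12 35-36 | 13 36-37 | 14 37-38 | 11 38-39 | 15 39-40 | 16 40-41 | 12 41-42 | 13 42-43 | 14 43-44 | 11 44-45 | 16 45-46 | 12 46-47 | 13 47-48 | 14 48-49 | 16 49-50 | 12 50-51 | 13 51-52 | 14 52-53 | 16 53-54 | 12 54-55 | 13 55-56 | 14 56-57 | 16 57-58 | 12 58-59 | 13 59-60 | 14 60-61 | 16 61-62 | 12 62-63 | 13 63-64 | 14 64-65 | 16 65-66 | 14 66-67 | 16 67-70 |
Completion: 10=8  11=45  12=63  13=64  14=67  15=40  16=70
Turnaround (C−A): 10=7  11=39  12=55  13=53  14=56  15=28  16=58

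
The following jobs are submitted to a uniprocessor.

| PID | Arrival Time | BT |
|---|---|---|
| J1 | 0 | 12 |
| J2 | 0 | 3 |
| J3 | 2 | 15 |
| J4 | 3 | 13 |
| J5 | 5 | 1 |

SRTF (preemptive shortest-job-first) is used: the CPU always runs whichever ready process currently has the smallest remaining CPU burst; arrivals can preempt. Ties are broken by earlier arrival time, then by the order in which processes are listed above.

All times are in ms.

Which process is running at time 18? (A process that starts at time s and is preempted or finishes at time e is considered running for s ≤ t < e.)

Schedule: | J2 0-3 | J1 3-5 | J5 5-6 | J1 6-16 | J4 16-29 | J3 29-44 |
Completion: J1=16  J2=3  J3=44  J4=29  J5=6

J4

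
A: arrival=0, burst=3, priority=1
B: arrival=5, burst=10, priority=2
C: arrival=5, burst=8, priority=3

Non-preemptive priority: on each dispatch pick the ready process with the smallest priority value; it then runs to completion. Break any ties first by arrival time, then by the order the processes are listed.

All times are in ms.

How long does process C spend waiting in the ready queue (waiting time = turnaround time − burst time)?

10

Timeline: | A 0-3 | idle 3-5 | B 5-15 | C 15-23 |
Completion: A=3  B=15  C=23
Waiting(C) = turnaround − burst = 18 − 8 = 10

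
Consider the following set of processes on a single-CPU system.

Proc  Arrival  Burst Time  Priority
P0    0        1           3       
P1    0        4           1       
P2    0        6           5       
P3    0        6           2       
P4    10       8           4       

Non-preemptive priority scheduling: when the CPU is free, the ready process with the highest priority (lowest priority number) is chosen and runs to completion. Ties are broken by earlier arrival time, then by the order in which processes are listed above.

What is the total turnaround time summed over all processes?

Timeline: | P1 0-4 | P3 4-10 | P0 10-11 | P4 11-19 | P2 19-25 |
Completion: P0=11  P1=4  P2=25  P3=10  P4=19
Turnaround (C−A): P0=11  P1=4  P2=25  P3=10  P4=9
Turnaround = completion − arrival: P0=11, P1=4, P2=25, P3=10, P4=9
Total turnaround = 11 + 4 + 25 + 10 + 9 = 59

59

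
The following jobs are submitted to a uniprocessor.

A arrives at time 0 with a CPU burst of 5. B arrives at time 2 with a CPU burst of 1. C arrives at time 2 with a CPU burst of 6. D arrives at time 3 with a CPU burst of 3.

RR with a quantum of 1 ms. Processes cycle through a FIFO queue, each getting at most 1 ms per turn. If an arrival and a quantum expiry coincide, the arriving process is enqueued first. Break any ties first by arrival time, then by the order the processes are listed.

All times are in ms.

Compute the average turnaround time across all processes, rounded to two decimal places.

Schedule: | A 0-2 | B 2-3 | C 3-4 | A 4-5 | D 5-6 | C 6-7 | A 7-8 | D 8-9 | C 9-10 | A 10-11 | D 11-12 | C 12-15 |
Completion: A=11  B=3  C=15  D=12
Turnaround (C−A): A=11  B=1  C=13  D=9
Turnaround times: A=11, B=1, C=13, D=9
Average turnaround = (11+1+13+9) / 4 = 34/4 = 8.50

8.50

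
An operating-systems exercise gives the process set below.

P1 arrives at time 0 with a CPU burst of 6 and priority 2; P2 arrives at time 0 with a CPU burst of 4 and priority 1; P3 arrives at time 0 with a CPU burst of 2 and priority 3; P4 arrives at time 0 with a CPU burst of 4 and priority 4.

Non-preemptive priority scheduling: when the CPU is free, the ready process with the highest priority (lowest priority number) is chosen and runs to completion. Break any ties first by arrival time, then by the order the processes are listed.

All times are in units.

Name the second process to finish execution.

P1

Timeline: | P2 0-4 | P1 4-10 | P3 10-12 | P4 12-16 |
Completion: P1=10  P2=4  P3=12  P4=16
Turnaround (C−A): P1=10  P2=4  P3=12  P4=16
Finish order: P2 → P1 → P3 → P4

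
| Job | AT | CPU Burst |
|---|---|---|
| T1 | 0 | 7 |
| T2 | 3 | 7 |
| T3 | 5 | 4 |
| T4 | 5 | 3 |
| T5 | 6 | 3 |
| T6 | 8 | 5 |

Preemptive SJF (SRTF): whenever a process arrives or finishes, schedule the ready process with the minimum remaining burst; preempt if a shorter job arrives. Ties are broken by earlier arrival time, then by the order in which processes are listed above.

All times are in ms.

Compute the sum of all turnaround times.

71

Schedule: | T1 0-7 | T4 7-10 | T5 10-13 | T3 13-17 | T6 17-22 | T2 22-29 |
Completion: T1=7  T2=29  T3=17  T4=10  T5=13  T6=22
Turnaround (C−A): T1=7  T2=26  T3=12  T4=5  T5=7  T6=14
Turnaround = completion − arrival: T1=7, T2=26, T3=12, T4=5, T5=7, T6=14
Total turnaround = 7 + 26 + 12 + 5 + 7 + 14 = 71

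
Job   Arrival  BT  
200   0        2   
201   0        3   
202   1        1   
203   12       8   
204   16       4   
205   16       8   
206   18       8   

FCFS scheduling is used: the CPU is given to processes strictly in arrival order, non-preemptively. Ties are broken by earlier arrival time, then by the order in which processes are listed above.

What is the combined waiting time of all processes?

Schedule: | 200 0-2 | 201 2-5 | 202 5-6 | idle 6-12 | 203 12-20 | 204 20-24 | 205 24-32 | 206 32-40 |
Completion: 200=2  201=5  202=6  203=20  204=24  205=32  206=40
Turnaround (C−A): 200=2  201=5  202=5  203=8  204=8  205=16  206=22
Waiting = turnaround − burst: 200=0, 201=2, 202=4, 203=0, 204=4, 205=8, 206=14
Total waiting = 0 + 2 + 4 + 0 + 4 + 8 + 14 = 32

32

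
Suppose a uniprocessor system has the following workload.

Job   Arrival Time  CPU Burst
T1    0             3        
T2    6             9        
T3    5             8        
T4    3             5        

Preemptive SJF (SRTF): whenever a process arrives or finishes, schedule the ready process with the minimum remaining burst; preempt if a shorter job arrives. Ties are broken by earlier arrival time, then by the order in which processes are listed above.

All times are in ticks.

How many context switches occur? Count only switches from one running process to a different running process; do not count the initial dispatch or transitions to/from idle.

Gantt: | T1 0-3 | T4 3-8 | T3 8-16 | T2 16-25 |
Completion: T1=3  T2=25  T3=16  T4=8

3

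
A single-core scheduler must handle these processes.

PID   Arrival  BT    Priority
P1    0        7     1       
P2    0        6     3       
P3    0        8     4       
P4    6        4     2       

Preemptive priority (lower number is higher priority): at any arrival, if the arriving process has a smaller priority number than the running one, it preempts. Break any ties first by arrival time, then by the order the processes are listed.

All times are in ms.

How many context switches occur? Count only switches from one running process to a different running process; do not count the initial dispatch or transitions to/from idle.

3

Gantt: | P1 0-7 | P4 7-11 | P2 11-17 | P3 17-25 |
Completion: P1=7  P2=17  P3=25  P4=11
Turnaround (C−A): P1=7  P2=17  P3=25  P4=5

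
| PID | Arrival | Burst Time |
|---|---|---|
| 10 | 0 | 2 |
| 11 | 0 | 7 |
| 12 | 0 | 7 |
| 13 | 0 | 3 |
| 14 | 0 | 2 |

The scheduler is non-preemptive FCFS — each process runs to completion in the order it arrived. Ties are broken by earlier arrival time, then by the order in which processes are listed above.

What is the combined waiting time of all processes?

46

Gantt: | 10 0-2 | 11 2-9 | 12 9-16 | 13 16-19 | 14 19-21 |
Completion: 10=2  11=9  12=16  13=19  14=21
Turnaround (C−A): 10=2  11=9  12=16  13=19  14=21
Waiting = turnaround − burst: 10=0, 11=2, 12=9, 13=16, 14=19
Total waiting = 0 + 2 + 9 + 16 + 19 = 46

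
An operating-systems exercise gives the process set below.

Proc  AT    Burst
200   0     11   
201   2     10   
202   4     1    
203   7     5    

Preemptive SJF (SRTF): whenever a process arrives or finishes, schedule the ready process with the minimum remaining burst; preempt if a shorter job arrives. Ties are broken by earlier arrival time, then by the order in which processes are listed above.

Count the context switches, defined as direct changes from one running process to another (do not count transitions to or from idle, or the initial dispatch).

Timeline: | 200 0-4 | 202 4-5 | 200 5-12 | 203 12-17 | 201 17-27 |
Completion: 200=12  201=27  202=5  203=17
Turnaround (C−A): 200=12  201=25  202=1  203=10

4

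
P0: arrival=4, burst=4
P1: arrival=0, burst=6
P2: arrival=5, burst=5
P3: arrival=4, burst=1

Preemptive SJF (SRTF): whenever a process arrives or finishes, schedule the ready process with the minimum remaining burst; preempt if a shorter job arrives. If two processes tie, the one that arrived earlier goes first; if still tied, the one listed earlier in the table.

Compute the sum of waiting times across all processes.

Gantt: | P1 0-4 | P3 4-5 | P1 5-7 | P0 7-11 | P2 11-16 |
Completion: P0=11  P1=7  P2=16  P3=5
Waiting = turnaround − burst: P0=3, P1=1, P2=6, P3=0
Total waiting = 3 + 1 + 6 + 0 = 10

10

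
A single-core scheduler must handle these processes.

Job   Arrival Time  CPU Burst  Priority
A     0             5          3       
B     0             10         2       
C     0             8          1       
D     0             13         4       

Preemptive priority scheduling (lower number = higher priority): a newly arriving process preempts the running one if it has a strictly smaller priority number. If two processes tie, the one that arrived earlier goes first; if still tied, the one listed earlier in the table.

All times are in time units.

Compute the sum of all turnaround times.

85

Gantt: | C 0-8 | B 8-18 | A 18-23 | D 23-36 |
Completion: A=23  B=18  C=8  D=36
Turnaround (C−A): A=23  B=18  C=8  D=36
Turnaround = completion − arrival: A=23, B=18, C=8, D=36
Total turnaround = 23 + 18 + 8 + 36 = 85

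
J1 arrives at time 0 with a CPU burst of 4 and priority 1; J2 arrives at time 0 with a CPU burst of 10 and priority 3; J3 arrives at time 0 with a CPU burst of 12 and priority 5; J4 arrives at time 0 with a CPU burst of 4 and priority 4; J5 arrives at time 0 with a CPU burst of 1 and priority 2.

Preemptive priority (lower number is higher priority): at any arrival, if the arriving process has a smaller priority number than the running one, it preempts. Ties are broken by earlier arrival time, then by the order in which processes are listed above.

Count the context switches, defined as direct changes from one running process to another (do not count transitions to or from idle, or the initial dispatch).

4

Timeline: | J1 0-4 | J5 4-5 | J2 5-15 | J4 15-19 | J3 19-31 |
Completion: J1=4  J2=15  J3=31  J4=19  J5=5
Turnaround (C−A): J1=4  J2=15  J3=31  J4=19  J5=5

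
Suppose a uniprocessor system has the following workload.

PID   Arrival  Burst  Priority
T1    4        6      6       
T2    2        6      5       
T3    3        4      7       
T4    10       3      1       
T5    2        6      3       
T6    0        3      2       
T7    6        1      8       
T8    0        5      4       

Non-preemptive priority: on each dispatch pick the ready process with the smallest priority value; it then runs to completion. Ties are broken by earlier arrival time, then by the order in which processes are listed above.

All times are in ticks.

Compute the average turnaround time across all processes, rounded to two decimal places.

16.88

Schedule: | T6 0-3 | T5 3-9 | T8 9-14 | T4 14-17 | T2 17-23 | T1 23-29 | T3 29-33 | T7 33-34 |
Completion: T1=29  T2=23  T3=33  T4=17  T5=9  T6=3  T7=34  T8=14
Turnaround (C−A): T1=25  T2=21  T3=30  T4=7  T5=7  T6=3  T7=28  T8=14
Turnaround times: T1=25, T2=21, T3=30, T4=7, T5=7, T6=3, T7=28, T8=14
Average turnaround = (25+21+30+7+7+3+28+14) / 8 = 135/8 = 16.88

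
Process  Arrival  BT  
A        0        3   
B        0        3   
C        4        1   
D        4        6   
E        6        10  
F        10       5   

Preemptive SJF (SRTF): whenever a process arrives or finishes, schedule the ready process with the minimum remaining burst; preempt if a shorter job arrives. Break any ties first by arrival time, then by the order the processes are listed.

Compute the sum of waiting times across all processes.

Gantt: | A 0-3 | B 3-4 | C 4-5 | B 5-7 | D 7-13 | F 13-18 | E 18-28 |
Completion: A=3  B=7  C=5  D=13  E=28  F=18
Turnaround (C−A): A=3  B=7  C=1  D=9  E=22  F=8
Waiting = turnaround − burst: A=0, B=4, C=0, D=3, E=12, F=3
Total waiting = 0 + 4 + 0 + 3 + 12 + 3 = 22

22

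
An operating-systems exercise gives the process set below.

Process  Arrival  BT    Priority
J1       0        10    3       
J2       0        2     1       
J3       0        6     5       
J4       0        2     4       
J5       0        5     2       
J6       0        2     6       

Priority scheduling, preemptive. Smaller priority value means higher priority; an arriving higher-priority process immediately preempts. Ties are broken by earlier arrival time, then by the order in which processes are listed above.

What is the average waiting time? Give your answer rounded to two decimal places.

Schedule: | J2 0-2 | J5 2-7 | J1 7-17 | J4 17-19 | J3 19-25 | J6 25-27 |
Completion: J1=17  J2=2  J3=25  J4=19  J5=7  J6=27
Turnaround (C−A): J1=17  J2=2  J3=25  J4=19  J5=7  J6=27
Waiting times: J1=7, J2=0, J3=19, J4=17, J5=2, J6=25
Average waiting = (7+0+19+17+2+25) / 6 = 70/6 = 11.67

11.67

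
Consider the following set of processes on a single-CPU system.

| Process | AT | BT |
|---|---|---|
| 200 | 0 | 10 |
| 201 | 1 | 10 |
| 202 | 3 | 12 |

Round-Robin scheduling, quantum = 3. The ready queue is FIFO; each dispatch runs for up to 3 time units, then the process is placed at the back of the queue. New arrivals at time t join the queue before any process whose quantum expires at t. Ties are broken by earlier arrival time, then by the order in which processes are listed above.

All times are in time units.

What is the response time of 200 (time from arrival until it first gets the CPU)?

0

Schedule: | 200 0-3 | 201 3-6 | 202 6-9 | 200 9-12 | 201 12-15 | 202 15-18 | 200 18-21 | 201 21-24 | 202 24-27 | 200 27-28 | 201 28-29 | 202 29-32 |
Completion: 200=28  201=29  202=32
Response(200) = first start − arrival = 0 − 0 = 0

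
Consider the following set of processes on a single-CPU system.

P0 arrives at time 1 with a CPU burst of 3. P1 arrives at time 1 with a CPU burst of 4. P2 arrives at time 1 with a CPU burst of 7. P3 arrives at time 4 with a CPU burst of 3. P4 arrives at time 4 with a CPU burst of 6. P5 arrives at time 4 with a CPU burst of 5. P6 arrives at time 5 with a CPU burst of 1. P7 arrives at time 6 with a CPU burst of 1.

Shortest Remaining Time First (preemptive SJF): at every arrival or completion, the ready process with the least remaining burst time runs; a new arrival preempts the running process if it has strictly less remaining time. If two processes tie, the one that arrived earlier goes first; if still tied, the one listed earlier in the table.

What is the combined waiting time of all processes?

56

Schedule: | idle 0-1 | P0 1-4 | P3 4-5 | P6 5-6 | P7 6-7 | P3 7-9 | P1 9-13 | P5 13-18 | P4 18-24 | P2 24-31 |
Completion: P0=4  P1=13  P2=31  P3=9  P4=24  P5=18  P6=6  P7=7
Waiting = turnaround − burst: P0=0, P1=8, P2=23, P3=2, P4=14, P5=9, P6=0, P7=0
Total waiting = 0 + 8 + 23 + 2 + 14 + 9 + 0 + 0 = 56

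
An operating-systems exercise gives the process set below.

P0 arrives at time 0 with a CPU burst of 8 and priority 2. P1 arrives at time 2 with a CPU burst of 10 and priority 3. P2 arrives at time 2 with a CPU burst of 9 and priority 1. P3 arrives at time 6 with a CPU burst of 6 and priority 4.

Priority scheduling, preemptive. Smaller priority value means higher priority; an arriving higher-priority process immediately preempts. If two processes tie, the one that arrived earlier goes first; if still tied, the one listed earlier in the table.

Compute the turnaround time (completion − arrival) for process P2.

9

Gantt: | P0 0-2 | P2 2-11 | P0 11-17 | P1 17-27 | P3 27-33 |
Completion: P0=17  P1=27  P2=11  P3=33
Turnaround(P2) = completion − arrival = 11 − 2 = 9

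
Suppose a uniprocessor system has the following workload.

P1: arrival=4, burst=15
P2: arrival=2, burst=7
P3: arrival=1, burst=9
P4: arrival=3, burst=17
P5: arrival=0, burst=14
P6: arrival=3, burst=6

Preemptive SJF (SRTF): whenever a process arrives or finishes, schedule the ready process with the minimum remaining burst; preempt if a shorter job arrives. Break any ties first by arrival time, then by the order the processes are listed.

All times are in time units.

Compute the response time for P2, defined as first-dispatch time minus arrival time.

Timeline: | P5 0-1 | P3 1-2 | P2 2-9 | P6 9-15 | P3 15-23 | P5 23-36 | P1 36-51 | P4 51-68 |
Completion: P1=51  P2=9  P3=23  P4=68  P5=36  P6=15
Turnaround (C−A): P1=47  P2=7  P3=22  P4=65  P5=36  P6=12
Response(P2) = first start − arrival = 2 − 2 = 0

0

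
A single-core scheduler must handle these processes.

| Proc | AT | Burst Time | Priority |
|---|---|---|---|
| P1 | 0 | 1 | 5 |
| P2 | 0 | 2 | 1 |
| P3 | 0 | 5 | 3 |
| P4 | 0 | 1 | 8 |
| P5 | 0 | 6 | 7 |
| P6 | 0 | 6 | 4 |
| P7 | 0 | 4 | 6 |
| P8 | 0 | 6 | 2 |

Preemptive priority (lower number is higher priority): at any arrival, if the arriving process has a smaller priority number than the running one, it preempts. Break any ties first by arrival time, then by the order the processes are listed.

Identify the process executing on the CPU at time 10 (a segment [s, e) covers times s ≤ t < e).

Schedule: | P2 0-2 | P8 2-8 | P3 8-13 | P6 13-19 | P1 19-20 | P7 20-24 | P5 24-30 | P4 30-31 |
Completion: P1=20  P2=2  P3=13  P4=31  P5=30  P6=19  P7=24  P8=8
Turnaround (C−A): P1=20  P2=2  P3=13  P4=31  P5=30  P6=19  P7=24  P8=8

P3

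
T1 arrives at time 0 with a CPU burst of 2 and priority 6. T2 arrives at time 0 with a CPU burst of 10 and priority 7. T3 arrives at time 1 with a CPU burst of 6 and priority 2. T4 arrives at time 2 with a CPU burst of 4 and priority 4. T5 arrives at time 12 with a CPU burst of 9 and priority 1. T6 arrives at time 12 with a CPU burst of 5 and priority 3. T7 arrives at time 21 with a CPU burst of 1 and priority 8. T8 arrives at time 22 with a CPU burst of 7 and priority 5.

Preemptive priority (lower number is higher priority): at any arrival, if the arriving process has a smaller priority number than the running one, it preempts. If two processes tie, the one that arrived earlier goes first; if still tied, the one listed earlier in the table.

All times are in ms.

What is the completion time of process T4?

11

Gantt: | T1 0-1 | T3 1-7 | T4 7-11 | T1 11-12 | T5 12-21 | T6 21-26 | T8 26-33 | T2 33-43 | T7 43-44 |
Completion: T1=12  T2=43  T3=7  T4=11  T5=21  T6=26  T7=44  T8=33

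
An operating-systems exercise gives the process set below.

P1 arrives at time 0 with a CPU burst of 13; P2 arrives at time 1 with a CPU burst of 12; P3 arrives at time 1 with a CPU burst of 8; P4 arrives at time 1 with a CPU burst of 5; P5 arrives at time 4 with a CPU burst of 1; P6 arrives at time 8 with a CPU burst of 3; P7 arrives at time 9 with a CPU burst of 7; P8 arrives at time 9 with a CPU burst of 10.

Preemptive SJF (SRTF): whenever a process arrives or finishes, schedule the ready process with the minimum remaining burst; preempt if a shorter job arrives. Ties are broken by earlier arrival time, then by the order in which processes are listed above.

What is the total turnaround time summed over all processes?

174

Timeline: | P1 0-1 | P4 1-4 | P5 4-5 | P4 5-7 | P3 7-8 | P6 8-11 | P3 11-18 | P7 18-25 | P8 25-35 | P1 35-47 | P2 47-59 |
Completion: P1=47  P2=59  P3=18  P4=7  P5=5  P6=11  P7=25  P8=35
Turnaround (C−A): P1=47  P2=58  P3=17  P4=6  P5=1  P6=3  P7=16  P8=26
Turnaround = completion − arrival: P1=47, P2=58, P3=17, P4=6, P5=1, P6=3, P7=16, P8=26
Total turnaround = 47 + 58 + 17 + 6 + 1 + 3 + 16 + 26 = 174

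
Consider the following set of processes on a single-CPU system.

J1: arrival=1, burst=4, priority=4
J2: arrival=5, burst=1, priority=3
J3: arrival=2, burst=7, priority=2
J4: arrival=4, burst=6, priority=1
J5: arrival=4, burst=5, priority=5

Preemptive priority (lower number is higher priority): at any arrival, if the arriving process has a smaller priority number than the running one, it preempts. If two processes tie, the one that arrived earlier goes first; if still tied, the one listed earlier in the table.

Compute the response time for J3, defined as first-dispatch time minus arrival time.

0

Schedule: | idle 0-1 | J1 1-2 | J3 2-4 | J4 4-10 | J3 10-15 | J2 15-16 | J1 16-19 | J5 19-24 |
Completion: J1=19  J2=16  J3=15  J4=10  J5=24
Response(J3) = first start − arrival = 2 − 2 = 0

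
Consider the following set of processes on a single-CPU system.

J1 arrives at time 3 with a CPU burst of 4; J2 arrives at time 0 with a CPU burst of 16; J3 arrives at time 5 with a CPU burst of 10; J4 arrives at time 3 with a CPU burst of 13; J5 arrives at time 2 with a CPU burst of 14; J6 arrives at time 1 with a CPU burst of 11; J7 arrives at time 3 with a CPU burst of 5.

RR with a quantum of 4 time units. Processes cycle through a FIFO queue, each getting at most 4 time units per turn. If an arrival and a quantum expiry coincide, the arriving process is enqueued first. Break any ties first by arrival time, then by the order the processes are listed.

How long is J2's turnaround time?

Schedule: | J2 0-4 | J6 4-8 | J5 8-12 | J1 12-16 | J4 16-20 | J7 20-24 | J2 24-28 | J3 28-32 | J6 32-36 | J5 36-40 | J4 40-44 | J7 44-45 | J2 45-49 | J3 49-53 | J6 53-56 | J5 56-60 | J4 60-64 | J2 64-68 | J3 68-70 | J5 70-72 | J4 72-73 |
Completion: J1=16  J2=68  J3=70  J4=73  J5=72  J6=56  J7=45
Turnaround (C−A): J1=13  J2=68  J3=65  J4=70  J5=70  J6=55  J7=42
Turnaround(J2) = completion − arrival = 68 − 0 = 68

68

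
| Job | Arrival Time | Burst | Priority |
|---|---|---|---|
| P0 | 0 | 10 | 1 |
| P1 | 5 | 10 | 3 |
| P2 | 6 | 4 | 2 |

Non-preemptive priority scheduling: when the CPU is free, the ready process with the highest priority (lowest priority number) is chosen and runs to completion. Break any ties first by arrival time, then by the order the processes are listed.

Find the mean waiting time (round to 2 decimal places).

4.33

Gantt: | P0 0-10 | P2 10-14 | P1 14-24 |
Completion: P0=10  P1=24  P2=14
Turnaround (C−A): P0=10  P1=19  P2=8
Waiting times: P0=0, P1=9, P2=4
Average waiting = (0+9+4) / 3 = 13/3 = 4.33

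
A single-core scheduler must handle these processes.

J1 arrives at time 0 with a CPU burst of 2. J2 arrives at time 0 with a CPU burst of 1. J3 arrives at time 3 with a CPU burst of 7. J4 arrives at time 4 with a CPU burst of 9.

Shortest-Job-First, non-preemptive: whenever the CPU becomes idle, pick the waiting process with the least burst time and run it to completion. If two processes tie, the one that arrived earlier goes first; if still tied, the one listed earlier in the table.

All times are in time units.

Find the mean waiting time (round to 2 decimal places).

1.75

Gantt: | J2 0-1 | J1 1-3 | J3 3-10 | J4 10-19 |
Completion: J1=3  J2=1  J3=10  J4=19
Waiting times: J1=1, J2=0, J3=0, J4=6
Average waiting = (1+0+0+6) / 4 = 7/4 = 1.75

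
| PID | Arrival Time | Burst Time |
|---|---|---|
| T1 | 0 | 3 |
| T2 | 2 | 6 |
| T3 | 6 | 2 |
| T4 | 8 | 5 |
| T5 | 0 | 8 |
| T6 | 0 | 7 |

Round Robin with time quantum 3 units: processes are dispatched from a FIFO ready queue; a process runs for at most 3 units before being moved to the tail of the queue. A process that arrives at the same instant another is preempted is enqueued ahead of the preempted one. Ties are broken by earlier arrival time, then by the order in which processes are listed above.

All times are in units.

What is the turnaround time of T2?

Timeline: | T1 0-3 | T5 3-6 | T6 6-9 | T2 9-12 | T3 12-14 | T5 14-17 | T4 17-20 | T6 20-23 | T2 23-26 | T5 26-28 | T4 28-30 | T6 30-31 |
Completion: T1=3  T2=26  T3=14  T4=30  T5=28  T6=31
Turnaround(T2) = completion − arrival = 26 − 2 = 24

24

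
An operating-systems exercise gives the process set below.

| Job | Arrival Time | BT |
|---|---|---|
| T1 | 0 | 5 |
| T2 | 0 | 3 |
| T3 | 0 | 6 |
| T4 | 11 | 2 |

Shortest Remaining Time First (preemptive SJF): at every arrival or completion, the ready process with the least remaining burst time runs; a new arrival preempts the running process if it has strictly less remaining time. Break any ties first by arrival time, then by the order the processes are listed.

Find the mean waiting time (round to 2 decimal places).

3.25

Timeline: | T2 0-3 | T1 3-8 | T3 8-11 | T4 11-13 | T3 13-16 |
Completion: T1=8  T2=3  T3=16  T4=13
Waiting times: T1=3, T2=0, T3=10, T4=0
Average waiting = (3+0+10+0) / 4 = 13/4 = 3.25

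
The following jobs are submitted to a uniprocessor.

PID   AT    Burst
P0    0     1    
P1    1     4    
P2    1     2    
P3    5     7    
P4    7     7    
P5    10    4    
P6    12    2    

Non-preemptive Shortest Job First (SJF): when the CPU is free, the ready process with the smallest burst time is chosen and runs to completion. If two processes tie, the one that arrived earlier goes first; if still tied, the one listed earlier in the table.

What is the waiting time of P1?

2

Gantt: | P0 0-1 | P2 1-3 | P1 3-7 | P3 7-14 | P6 14-16 | P5 16-20 | P4 20-27 |
Completion: P0=1  P1=7  P2=3  P3=14  P4=27  P5=20  P6=16
Waiting(P1) = turnaround − burst = 6 − 4 = 2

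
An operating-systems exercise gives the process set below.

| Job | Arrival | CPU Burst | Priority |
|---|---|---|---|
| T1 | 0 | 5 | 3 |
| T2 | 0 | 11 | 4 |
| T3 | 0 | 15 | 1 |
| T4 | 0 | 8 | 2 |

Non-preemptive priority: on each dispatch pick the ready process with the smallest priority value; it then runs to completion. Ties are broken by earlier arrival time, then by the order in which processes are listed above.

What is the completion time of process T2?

Timeline: | T3 0-15 | T4 15-23 | T1 23-28 | T2 28-39 |
Completion: T1=28  T2=39  T3=15  T4=23
Turnaround (C−A): T1=28  T2=39  T3=15  T4=23

39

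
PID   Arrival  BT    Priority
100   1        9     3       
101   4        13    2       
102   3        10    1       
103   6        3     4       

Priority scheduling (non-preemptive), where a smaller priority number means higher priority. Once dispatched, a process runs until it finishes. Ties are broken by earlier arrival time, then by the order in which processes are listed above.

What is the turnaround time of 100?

Schedule: | idle 0-1 | 100 1-10 | 102 10-20 | 101 20-33 | 103 33-36 |
Completion: 100=10  101=33  102=20  103=36
Turnaround(100) = completion − arrival = 10 − 1 = 9

9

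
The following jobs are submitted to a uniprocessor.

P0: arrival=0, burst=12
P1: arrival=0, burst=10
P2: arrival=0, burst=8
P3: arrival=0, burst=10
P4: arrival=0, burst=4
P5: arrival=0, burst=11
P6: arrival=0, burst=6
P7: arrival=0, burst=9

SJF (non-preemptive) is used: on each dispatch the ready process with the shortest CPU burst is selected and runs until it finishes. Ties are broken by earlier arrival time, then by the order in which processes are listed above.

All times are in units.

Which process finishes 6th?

Schedule: | P4 0-4 | P6 4-10 | P2 10-18 | P7 18-27 | P1 27-37 | P3 37-47 | P5 47-58 | P0 58-70 |
Completion: P0=70  P1=37  P2=18  P3=47  P4=4  P5=58  P6=10  P7=27
Turnaround (C−A): P0=70  P1=37  P2=18  P3=47  P4=4  P5=58  P6=10  P7=27
Finish order: P4 → P6 → P2 → P7 → P1 → P3 → P5 → P0

P3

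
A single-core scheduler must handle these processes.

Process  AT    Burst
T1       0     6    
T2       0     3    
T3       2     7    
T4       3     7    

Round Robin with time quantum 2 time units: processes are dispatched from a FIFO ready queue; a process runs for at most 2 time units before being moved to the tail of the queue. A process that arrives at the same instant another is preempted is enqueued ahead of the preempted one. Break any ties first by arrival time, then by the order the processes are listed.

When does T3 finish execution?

Schedule: | T1 0-2 | T2 2-4 | T3 4-6 | T1 6-8 | T4 8-10 | T2 10-11 | T3 11-13 | T1 13-15 | T4 15-17 | T3 17-19 | T4 19-21 | T3 21-22 | T4 22-23 |
Completion: T1=15  T2=11  T3=22  T4=23
Turnaround (C−A): T1=15  T2=11  T3=20  T4=20

22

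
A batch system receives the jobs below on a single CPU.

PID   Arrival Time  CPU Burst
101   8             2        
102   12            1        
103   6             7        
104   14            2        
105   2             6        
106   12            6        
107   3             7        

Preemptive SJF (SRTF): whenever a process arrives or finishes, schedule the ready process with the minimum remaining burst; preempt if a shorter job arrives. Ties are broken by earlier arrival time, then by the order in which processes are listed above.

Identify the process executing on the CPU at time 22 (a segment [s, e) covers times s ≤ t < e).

Gantt: | idle 0-2 | 105 2-8 | 101 8-10 | 107 10-12 | 102 12-13 | 107 13-14 | 104 14-16 | 107 16-20 | 106 20-26 | 103 26-33 |
Completion: 101=10  102=13  103=33  104=16  105=8  106=26  107=20
Turnaround (C−A): 101=2  102=1  103=27  104=2  105=6  106=14  107=17

106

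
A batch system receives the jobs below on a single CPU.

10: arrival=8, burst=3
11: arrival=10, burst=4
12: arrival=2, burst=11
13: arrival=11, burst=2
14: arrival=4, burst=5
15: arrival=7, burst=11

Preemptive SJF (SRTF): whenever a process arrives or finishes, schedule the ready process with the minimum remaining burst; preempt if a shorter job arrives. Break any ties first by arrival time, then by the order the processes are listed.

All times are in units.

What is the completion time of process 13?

Schedule: | idle 0-2 | 12 2-4 | 14 4-9 | 10 9-12 | 13 12-14 | 11 14-18 | 12 18-27 | 15 27-38 |
Completion: 10=12  11=18  12=27  13=14  14=9  15=38

14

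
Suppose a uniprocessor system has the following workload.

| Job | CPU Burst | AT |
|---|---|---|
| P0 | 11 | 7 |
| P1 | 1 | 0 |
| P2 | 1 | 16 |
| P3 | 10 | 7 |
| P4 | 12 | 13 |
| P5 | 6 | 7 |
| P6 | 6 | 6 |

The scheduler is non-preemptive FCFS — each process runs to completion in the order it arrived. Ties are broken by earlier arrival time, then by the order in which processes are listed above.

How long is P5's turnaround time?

Gantt: | P1 0-1 | idle 1-6 | P6 6-12 | P0 12-23 | P3 23-33 | P5 33-39 | P4 39-51 | P2 51-52 |
Completion: P0=23  P1=1  P2=52  P3=33  P4=51  P5=39  P6=12
Turnaround(P5) = completion − arrival = 39 − 7 = 32

32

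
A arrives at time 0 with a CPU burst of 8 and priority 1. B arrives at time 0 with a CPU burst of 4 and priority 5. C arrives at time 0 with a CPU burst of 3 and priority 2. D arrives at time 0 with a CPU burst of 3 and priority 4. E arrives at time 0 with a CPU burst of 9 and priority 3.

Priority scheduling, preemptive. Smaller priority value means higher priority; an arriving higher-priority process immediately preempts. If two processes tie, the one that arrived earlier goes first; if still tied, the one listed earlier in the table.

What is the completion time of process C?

Schedule: | A 0-8 | C 8-11 | E 11-20 | D 20-23 | B 23-27 |
Completion: A=8  B=27  C=11  D=23  E=20
Turnaround (C−A): A=8  B=27  C=11  D=23  E=20

11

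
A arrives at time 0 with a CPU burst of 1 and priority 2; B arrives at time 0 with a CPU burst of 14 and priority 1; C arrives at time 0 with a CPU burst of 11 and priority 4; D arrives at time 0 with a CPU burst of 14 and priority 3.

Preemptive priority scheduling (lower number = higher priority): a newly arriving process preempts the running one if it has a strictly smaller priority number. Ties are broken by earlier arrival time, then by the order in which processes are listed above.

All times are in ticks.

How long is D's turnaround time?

Schedule: | B 0-14 | A 14-15 | D 15-29 | C 29-40 |
Completion: A=15  B=14  C=40  D=29
Turnaround (C−A): A=15  B=14  C=40  D=29
Turnaround(D) = completion − arrival = 29 − 0 = 29

29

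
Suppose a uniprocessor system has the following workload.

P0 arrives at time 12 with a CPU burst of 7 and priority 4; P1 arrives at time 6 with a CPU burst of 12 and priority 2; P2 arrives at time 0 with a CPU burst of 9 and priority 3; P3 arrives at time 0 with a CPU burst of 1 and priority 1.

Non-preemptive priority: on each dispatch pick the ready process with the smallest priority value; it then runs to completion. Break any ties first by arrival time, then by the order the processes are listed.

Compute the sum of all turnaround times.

44

Gantt: | P3 0-1 | P2 1-10 | P1 10-22 | P0 22-29 |
Completion: P0=29  P1=22  P2=10  P3=1
Turnaround (C−A): P0=17  P1=16  P2=10  P3=1
Turnaround = completion − arrival: P0=17, P1=16, P2=10, P3=1
Total turnaround = 17 + 16 + 10 + 1 = 44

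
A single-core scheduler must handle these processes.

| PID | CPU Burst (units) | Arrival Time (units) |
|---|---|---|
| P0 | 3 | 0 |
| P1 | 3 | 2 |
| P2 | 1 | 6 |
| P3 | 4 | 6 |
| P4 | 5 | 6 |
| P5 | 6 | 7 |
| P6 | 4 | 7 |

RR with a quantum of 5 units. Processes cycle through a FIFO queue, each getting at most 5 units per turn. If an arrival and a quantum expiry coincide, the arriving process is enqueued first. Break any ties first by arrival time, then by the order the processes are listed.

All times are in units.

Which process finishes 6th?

Gantt: | P0 0-3 | P1 3-6 | P2 6-7 | P3 7-11 | P4 11-16 | P5 16-21 | P6 21-25 | P5 25-26 |
Completion: P0=3  P1=6  P2=7  P3=11  P4=16  P5=26  P6=25
Turnaround (C−A): P0=3  P1=4  P2=1  P3=5  P4=10  P5=19  P6=18
Finish order: P0 → P1 → P2 → P3 → P4 → P6 → P5

P6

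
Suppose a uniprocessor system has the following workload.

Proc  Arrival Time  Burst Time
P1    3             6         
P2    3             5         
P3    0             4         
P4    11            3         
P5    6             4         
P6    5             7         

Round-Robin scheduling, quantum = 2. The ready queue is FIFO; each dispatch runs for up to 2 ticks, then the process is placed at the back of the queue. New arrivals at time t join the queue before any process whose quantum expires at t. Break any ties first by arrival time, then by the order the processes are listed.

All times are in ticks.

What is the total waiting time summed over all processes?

75

Schedule: | P3 0-4 | P1 4-6 | P2 6-8 | P6 8-10 | P5 10-12 | P1 12-14 | P2 14-16 | P6 16-18 | P4 18-20 | P5 20-22 | P1 22-24 | P2 24-25 | P6 25-27 | P4 27-28 | P6 28-29 |
Completion: P1=24  P2=25  P3=4  P4=28  P5=22  P6=29
Waiting = turnaround − burst: P1=15, P2=17, P3=0, P4=14, P5=12, P6=17
Total waiting = 15 + 17 + 0 + 14 + 12 + 17 = 75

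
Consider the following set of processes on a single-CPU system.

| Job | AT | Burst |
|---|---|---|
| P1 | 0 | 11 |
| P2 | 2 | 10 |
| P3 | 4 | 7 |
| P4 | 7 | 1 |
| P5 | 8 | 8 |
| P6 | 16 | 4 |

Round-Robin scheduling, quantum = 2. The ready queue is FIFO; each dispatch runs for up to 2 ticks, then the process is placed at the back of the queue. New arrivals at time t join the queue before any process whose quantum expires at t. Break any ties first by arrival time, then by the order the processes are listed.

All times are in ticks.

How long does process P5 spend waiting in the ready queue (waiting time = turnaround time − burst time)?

Timeline: | P1 0-2 | P2 2-4 | P1 4-6 | P3 6-8 | P2 8-10 | P1 10-12 | P4 12-13 | P5 13-15 | P3 15-17 | P2 17-19 | P1 19-21 | P5 21-23 | P6 23-25 | P3 25-27 | P2 27-29 | P1 29-31 | P5 31-33 | P6 33-35 | P3 35-36 | P2 36-38 | P1 38-39 | P5 39-41 |
Completion: P1=39  P2=38  P3=36  P4=13  P5=41  P6=35
Waiting(P5) = turnaround − burst = 33 − 8 = 25

25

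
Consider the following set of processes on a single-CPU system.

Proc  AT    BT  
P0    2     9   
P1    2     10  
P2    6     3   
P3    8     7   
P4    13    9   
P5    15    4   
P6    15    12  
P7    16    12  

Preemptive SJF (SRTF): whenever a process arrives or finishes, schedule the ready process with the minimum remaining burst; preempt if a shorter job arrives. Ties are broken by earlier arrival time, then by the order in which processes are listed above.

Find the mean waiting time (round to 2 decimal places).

Timeline: | idle 0-2 | P0 2-6 | P2 6-9 | P0 9-14 | P3 14-15 | P5 15-19 | P3 19-25 | P4 25-34 | P1 34-44 | P6 44-56 | P7 56-68 |
Completion: P0=14  P1=44  P2=9  P3=25  P4=34  P5=19  P6=56  P7=68
Waiting times: P0=3, P1=32, P2=0, P3=10, P4=12, P5=0, P6=29, P7=40
Average waiting = (3+32+0+10+12+0+29+40) / 8 = 126/8 = 15.75

15.75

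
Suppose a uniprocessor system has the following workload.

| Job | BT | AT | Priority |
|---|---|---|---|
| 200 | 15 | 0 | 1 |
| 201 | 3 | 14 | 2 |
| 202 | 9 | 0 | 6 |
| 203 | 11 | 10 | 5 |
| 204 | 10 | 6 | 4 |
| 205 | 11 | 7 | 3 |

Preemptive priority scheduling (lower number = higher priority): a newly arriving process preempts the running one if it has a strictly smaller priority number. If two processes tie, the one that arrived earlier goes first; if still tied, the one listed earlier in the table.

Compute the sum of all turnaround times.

Timeline: | 200 0-15 | 201 15-18 | 205 18-29 | 204 29-39 | 203 39-50 | 202 50-59 |
Completion: 200=15  201=18  202=59  203=50  204=39  205=29
Turnaround = completion − arrival: 200=15, 201=4, 202=59, 203=40, 204=33, 205=22
Total turnaround = 15 + 4 + 59 + 40 + 33 + 22 = 173

173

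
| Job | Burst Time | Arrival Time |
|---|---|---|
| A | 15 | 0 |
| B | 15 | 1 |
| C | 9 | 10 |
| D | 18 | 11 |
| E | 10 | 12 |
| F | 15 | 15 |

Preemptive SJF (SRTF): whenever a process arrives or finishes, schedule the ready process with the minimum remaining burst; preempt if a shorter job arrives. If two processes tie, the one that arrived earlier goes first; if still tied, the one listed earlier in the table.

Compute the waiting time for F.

34

Schedule: | A 0-15 | C 15-24 | E 24-34 | B 34-49 | F 49-64 | D 64-82 |
Completion: A=15  B=49  C=24  D=82  E=34  F=64
Waiting(F) = turnaround − burst = 49 − 15 = 34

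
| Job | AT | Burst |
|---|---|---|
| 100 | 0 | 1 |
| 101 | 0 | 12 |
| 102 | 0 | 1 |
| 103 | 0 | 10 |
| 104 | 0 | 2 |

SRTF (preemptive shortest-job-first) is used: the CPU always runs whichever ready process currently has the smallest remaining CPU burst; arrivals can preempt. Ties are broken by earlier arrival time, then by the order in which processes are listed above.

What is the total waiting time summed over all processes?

21

Timeline: | 100 0-1 | 102 1-2 | 104 2-4 | 103 4-14 | 101 14-26 |
Completion: 100=1  101=26  102=2  103=14  104=4
Turnaround (C−A): 100=1  101=26  102=2  103=14  104=4
Waiting = turnaround − burst: 100=0, 101=14, 102=1, 103=4, 104=2
Total waiting = 0 + 14 + 1 + 4 + 2 = 21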